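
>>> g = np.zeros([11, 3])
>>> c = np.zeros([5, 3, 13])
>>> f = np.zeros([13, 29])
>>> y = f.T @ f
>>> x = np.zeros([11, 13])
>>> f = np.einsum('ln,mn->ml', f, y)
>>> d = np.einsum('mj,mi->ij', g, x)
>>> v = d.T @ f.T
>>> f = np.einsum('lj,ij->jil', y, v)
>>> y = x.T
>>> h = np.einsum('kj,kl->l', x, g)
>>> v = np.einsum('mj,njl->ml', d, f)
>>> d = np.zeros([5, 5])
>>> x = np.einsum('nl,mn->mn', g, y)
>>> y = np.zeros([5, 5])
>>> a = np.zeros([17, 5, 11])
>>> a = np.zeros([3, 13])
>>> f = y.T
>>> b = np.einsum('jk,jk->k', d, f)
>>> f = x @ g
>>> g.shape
(11, 3)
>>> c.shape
(5, 3, 13)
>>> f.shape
(13, 3)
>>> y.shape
(5, 5)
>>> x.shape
(13, 11)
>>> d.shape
(5, 5)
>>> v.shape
(13, 29)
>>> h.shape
(3,)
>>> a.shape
(3, 13)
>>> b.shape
(5,)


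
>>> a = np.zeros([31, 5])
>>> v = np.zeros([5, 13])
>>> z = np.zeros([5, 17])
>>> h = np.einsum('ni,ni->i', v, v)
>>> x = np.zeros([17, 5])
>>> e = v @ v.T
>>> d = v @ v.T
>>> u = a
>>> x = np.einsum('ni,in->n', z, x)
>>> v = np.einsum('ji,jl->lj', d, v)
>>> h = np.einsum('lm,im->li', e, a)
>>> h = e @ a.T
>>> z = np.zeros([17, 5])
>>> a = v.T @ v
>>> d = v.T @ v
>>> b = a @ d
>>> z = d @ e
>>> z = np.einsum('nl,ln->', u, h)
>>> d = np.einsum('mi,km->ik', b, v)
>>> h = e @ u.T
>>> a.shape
(5, 5)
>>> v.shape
(13, 5)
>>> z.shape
()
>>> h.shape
(5, 31)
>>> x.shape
(5,)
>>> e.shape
(5, 5)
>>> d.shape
(5, 13)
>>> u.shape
(31, 5)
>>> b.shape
(5, 5)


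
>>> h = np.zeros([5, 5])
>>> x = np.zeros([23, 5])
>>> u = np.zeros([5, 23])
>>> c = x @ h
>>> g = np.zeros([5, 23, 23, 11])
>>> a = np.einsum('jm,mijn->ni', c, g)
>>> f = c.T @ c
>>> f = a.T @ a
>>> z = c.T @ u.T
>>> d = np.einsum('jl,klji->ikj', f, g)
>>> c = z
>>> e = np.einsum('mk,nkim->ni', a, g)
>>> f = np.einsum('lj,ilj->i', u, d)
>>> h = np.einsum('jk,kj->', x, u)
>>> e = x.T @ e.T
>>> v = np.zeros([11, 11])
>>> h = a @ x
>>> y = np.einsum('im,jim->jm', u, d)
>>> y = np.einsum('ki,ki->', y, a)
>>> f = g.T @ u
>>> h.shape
(11, 5)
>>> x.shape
(23, 5)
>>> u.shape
(5, 23)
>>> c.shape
(5, 5)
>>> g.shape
(5, 23, 23, 11)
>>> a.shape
(11, 23)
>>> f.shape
(11, 23, 23, 23)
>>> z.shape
(5, 5)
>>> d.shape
(11, 5, 23)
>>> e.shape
(5, 5)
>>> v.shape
(11, 11)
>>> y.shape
()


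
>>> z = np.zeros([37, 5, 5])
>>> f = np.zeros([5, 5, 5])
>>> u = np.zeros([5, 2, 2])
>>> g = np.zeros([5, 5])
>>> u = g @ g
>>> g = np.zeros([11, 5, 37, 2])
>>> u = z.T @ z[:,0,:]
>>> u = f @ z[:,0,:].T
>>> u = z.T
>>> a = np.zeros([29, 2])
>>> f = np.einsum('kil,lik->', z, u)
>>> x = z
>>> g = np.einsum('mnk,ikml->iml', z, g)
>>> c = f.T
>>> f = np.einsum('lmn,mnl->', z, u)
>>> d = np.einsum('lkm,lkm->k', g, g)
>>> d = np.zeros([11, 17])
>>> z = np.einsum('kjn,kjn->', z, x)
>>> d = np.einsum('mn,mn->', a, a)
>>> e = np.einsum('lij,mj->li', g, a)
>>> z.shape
()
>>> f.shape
()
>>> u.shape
(5, 5, 37)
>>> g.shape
(11, 37, 2)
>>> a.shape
(29, 2)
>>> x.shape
(37, 5, 5)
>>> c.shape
()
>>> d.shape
()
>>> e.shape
(11, 37)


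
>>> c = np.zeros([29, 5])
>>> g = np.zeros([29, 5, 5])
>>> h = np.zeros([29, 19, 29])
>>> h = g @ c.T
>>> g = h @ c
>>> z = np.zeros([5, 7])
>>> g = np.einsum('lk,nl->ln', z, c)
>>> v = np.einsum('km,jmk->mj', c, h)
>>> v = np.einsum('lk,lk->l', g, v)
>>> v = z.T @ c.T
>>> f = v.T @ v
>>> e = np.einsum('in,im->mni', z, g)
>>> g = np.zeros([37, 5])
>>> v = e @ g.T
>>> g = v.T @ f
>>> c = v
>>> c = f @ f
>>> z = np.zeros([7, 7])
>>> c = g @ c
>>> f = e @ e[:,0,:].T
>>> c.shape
(37, 7, 29)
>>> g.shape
(37, 7, 29)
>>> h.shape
(29, 5, 29)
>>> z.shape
(7, 7)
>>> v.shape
(29, 7, 37)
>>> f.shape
(29, 7, 29)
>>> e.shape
(29, 7, 5)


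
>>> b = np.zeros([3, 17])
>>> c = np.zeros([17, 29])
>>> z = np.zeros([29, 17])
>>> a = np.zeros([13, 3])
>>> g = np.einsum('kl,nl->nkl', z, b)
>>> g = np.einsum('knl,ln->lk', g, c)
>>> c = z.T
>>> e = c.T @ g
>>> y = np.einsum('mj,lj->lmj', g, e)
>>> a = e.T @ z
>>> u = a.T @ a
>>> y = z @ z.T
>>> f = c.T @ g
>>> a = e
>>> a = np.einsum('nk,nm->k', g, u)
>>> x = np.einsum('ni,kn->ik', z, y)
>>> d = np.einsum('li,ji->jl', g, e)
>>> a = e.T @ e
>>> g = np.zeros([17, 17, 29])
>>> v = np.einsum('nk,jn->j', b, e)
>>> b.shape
(3, 17)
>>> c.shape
(17, 29)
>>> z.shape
(29, 17)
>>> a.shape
(3, 3)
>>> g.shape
(17, 17, 29)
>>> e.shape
(29, 3)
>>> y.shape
(29, 29)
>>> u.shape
(17, 17)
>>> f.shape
(29, 3)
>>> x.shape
(17, 29)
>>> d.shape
(29, 17)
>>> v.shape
(29,)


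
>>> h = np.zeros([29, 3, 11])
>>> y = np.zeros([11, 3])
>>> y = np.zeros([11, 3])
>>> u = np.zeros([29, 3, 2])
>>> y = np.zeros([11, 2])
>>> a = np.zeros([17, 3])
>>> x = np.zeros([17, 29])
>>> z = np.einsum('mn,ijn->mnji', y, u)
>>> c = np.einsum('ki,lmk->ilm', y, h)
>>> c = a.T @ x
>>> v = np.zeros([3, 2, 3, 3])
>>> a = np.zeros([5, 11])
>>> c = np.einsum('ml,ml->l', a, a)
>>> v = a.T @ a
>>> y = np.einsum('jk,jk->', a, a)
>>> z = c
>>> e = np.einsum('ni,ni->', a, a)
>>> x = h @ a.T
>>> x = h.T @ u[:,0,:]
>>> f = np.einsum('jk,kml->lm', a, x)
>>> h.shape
(29, 3, 11)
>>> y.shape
()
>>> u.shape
(29, 3, 2)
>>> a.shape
(5, 11)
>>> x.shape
(11, 3, 2)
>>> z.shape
(11,)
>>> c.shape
(11,)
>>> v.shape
(11, 11)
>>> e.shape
()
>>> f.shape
(2, 3)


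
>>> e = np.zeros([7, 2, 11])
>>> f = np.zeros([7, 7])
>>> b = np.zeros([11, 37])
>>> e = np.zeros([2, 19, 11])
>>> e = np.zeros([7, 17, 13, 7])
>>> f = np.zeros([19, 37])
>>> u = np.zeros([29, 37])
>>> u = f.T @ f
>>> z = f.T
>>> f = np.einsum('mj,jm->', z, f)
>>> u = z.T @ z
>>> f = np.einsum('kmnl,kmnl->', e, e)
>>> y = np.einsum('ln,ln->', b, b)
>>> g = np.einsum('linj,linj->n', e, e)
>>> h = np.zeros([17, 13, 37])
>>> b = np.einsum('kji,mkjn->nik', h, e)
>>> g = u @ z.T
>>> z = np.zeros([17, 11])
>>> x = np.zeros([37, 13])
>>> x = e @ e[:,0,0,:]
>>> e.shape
(7, 17, 13, 7)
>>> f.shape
()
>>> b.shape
(7, 37, 17)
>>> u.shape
(19, 19)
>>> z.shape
(17, 11)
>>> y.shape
()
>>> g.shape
(19, 37)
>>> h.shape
(17, 13, 37)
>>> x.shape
(7, 17, 13, 7)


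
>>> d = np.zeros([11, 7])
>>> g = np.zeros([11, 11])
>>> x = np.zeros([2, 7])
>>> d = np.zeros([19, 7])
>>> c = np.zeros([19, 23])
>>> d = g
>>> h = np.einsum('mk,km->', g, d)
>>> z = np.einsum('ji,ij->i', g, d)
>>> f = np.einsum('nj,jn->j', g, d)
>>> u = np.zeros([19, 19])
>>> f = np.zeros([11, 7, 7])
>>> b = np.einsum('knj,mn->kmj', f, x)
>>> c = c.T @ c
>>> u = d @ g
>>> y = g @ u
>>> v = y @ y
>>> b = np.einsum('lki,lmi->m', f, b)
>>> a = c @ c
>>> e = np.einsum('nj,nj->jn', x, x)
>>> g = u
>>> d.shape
(11, 11)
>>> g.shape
(11, 11)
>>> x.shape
(2, 7)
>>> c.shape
(23, 23)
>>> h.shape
()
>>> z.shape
(11,)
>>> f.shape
(11, 7, 7)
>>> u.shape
(11, 11)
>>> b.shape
(2,)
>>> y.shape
(11, 11)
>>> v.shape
(11, 11)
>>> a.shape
(23, 23)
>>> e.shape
(7, 2)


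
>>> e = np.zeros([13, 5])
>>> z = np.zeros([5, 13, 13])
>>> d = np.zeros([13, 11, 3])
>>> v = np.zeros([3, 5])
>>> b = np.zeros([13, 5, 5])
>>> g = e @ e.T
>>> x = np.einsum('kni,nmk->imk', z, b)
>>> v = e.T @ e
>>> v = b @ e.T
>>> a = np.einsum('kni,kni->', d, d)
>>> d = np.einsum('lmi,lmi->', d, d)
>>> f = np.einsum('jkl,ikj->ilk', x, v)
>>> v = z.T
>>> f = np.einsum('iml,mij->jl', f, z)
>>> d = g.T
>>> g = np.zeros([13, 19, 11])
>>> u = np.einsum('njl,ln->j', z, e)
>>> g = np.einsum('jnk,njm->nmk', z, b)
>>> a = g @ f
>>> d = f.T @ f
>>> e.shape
(13, 5)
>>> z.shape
(5, 13, 13)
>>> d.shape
(5, 5)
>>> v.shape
(13, 13, 5)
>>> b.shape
(13, 5, 5)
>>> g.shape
(13, 5, 13)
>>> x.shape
(13, 5, 5)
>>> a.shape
(13, 5, 5)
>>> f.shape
(13, 5)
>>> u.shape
(13,)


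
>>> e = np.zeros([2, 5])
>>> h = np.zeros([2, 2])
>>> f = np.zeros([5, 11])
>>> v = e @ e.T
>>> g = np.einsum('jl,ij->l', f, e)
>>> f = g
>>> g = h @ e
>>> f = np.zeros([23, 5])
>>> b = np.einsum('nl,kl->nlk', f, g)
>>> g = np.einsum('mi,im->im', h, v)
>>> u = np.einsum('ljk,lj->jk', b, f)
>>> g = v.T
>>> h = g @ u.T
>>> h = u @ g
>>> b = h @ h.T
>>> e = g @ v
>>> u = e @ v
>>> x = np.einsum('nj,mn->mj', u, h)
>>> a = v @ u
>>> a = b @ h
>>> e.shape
(2, 2)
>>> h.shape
(5, 2)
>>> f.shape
(23, 5)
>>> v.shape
(2, 2)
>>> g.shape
(2, 2)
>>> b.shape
(5, 5)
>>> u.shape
(2, 2)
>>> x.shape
(5, 2)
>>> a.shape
(5, 2)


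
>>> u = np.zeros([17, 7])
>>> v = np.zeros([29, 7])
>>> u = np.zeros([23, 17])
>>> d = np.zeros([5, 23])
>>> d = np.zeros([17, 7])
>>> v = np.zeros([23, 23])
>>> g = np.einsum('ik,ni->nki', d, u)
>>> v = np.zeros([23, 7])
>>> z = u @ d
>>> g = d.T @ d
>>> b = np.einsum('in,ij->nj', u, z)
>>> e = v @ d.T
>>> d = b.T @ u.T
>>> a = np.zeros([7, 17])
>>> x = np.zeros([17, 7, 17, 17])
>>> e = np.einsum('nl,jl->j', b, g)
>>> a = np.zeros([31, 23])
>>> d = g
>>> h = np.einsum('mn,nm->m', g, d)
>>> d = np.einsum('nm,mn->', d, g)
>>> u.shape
(23, 17)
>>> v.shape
(23, 7)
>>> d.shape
()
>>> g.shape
(7, 7)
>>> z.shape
(23, 7)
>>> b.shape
(17, 7)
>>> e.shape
(7,)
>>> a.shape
(31, 23)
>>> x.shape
(17, 7, 17, 17)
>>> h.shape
(7,)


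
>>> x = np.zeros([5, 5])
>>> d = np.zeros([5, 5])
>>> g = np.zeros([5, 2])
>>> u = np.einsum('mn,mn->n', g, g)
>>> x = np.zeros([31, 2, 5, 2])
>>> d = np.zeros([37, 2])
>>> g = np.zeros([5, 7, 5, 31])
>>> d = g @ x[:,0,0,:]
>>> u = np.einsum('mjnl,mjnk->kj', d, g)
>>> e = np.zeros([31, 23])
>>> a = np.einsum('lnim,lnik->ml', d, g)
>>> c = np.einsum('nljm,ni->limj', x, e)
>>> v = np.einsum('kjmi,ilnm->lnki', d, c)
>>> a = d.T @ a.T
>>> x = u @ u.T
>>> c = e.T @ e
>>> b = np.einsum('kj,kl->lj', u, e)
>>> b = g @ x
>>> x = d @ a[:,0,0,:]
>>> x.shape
(5, 7, 5, 2)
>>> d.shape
(5, 7, 5, 2)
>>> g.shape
(5, 7, 5, 31)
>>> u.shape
(31, 7)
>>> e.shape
(31, 23)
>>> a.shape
(2, 5, 7, 2)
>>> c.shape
(23, 23)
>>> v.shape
(23, 2, 5, 2)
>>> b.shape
(5, 7, 5, 31)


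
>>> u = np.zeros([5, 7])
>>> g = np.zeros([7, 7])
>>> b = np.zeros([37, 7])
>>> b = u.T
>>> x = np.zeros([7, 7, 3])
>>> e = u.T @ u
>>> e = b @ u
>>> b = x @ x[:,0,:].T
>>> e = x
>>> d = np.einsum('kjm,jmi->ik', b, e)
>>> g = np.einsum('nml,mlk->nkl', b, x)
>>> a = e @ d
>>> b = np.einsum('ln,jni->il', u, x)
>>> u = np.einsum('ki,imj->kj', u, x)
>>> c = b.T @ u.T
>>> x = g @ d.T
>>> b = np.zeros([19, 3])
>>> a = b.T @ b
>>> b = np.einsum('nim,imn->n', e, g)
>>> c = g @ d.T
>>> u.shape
(5, 3)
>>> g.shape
(7, 3, 7)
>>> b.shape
(7,)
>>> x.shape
(7, 3, 3)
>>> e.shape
(7, 7, 3)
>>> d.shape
(3, 7)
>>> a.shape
(3, 3)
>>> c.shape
(7, 3, 3)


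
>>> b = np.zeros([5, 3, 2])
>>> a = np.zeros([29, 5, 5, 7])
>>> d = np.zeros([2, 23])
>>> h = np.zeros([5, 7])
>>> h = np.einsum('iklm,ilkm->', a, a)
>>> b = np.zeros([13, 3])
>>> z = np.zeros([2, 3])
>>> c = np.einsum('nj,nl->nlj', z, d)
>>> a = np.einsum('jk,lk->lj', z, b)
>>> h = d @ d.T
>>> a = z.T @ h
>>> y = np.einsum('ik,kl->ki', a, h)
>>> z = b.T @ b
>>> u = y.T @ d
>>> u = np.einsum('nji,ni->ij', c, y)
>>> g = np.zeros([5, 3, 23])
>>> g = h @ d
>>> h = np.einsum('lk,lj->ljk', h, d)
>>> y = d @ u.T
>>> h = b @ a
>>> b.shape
(13, 3)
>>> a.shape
(3, 2)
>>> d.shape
(2, 23)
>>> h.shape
(13, 2)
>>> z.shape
(3, 3)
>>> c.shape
(2, 23, 3)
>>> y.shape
(2, 3)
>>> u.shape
(3, 23)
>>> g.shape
(2, 23)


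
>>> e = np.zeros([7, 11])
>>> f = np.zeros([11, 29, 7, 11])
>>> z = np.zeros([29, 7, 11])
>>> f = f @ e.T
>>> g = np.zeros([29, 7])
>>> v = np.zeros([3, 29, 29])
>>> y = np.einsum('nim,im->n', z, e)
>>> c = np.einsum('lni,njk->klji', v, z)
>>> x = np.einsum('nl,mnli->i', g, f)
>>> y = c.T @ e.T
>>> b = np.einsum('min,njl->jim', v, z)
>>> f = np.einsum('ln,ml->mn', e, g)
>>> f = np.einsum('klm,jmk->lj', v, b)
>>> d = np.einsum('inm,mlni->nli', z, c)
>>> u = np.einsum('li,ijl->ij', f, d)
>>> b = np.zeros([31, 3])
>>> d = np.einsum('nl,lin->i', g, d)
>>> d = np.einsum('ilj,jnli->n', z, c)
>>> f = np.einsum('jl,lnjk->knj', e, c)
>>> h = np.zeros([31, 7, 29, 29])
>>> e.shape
(7, 11)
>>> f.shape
(29, 3, 7)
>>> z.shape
(29, 7, 11)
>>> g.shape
(29, 7)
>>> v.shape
(3, 29, 29)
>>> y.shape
(29, 7, 3, 7)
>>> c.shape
(11, 3, 7, 29)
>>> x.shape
(7,)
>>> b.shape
(31, 3)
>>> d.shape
(3,)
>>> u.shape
(7, 3)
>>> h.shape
(31, 7, 29, 29)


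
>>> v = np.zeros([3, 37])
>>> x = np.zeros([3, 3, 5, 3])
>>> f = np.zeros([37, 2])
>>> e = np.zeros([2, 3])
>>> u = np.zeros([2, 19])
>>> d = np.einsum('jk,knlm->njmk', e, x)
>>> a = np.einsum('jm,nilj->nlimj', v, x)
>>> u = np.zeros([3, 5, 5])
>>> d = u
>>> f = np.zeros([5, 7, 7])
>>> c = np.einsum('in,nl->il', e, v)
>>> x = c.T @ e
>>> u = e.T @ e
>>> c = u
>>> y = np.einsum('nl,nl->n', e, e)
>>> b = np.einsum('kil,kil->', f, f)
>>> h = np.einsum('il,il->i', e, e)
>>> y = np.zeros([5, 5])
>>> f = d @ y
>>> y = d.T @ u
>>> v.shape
(3, 37)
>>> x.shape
(37, 3)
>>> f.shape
(3, 5, 5)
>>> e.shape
(2, 3)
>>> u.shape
(3, 3)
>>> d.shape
(3, 5, 5)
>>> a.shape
(3, 5, 3, 37, 3)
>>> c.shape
(3, 3)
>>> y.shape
(5, 5, 3)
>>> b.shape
()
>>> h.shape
(2,)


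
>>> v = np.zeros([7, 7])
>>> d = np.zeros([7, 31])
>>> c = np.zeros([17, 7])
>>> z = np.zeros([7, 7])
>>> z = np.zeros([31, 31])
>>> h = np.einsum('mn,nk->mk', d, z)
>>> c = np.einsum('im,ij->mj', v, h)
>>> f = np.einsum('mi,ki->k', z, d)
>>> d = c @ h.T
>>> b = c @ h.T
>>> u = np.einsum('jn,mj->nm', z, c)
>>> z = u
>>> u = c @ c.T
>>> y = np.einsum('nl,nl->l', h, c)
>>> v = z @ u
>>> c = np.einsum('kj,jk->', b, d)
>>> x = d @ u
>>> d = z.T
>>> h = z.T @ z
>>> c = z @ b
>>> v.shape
(31, 7)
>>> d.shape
(7, 31)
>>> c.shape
(31, 7)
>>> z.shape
(31, 7)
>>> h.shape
(7, 7)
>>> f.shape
(7,)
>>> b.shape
(7, 7)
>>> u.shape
(7, 7)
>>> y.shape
(31,)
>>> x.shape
(7, 7)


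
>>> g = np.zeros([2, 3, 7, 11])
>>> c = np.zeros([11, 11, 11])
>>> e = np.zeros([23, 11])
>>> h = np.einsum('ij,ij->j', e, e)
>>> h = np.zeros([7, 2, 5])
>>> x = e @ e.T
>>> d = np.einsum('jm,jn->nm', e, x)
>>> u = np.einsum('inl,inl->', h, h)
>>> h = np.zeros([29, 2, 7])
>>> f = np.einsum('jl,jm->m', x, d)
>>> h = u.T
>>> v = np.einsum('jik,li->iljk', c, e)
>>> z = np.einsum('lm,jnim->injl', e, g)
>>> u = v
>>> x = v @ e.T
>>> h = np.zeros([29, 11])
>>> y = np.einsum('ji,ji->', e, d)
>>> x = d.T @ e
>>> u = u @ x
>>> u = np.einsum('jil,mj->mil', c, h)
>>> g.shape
(2, 3, 7, 11)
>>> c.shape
(11, 11, 11)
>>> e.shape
(23, 11)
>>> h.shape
(29, 11)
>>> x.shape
(11, 11)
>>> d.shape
(23, 11)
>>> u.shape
(29, 11, 11)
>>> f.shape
(11,)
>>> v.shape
(11, 23, 11, 11)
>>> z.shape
(7, 3, 2, 23)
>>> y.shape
()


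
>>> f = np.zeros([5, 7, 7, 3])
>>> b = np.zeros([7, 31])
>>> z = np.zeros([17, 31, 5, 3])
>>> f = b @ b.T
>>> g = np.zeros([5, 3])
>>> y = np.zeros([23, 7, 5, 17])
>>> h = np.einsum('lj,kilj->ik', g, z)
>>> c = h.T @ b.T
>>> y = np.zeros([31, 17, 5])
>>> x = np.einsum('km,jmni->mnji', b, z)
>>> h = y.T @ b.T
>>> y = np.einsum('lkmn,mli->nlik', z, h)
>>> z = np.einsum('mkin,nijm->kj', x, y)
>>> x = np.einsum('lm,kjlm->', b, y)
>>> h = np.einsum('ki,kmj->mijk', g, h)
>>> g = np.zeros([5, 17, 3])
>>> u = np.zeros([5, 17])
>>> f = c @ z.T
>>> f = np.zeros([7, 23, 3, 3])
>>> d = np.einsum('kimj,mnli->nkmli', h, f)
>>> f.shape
(7, 23, 3, 3)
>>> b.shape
(7, 31)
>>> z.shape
(5, 7)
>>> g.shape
(5, 17, 3)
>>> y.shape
(3, 17, 7, 31)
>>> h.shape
(17, 3, 7, 5)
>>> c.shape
(17, 7)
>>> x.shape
()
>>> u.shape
(5, 17)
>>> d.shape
(23, 17, 7, 3, 3)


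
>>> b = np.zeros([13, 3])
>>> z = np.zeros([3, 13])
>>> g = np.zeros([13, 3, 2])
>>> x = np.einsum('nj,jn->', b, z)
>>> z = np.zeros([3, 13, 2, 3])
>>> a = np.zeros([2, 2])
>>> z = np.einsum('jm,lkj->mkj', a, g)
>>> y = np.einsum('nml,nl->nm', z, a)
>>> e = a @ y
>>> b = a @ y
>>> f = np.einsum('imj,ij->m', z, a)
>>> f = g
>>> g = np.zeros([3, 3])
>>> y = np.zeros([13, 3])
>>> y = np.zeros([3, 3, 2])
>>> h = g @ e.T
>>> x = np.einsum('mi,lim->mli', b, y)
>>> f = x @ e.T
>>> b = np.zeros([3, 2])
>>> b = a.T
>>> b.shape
(2, 2)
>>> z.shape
(2, 3, 2)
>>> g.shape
(3, 3)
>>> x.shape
(2, 3, 3)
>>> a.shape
(2, 2)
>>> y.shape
(3, 3, 2)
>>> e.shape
(2, 3)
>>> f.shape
(2, 3, 2)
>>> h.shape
(3, 2)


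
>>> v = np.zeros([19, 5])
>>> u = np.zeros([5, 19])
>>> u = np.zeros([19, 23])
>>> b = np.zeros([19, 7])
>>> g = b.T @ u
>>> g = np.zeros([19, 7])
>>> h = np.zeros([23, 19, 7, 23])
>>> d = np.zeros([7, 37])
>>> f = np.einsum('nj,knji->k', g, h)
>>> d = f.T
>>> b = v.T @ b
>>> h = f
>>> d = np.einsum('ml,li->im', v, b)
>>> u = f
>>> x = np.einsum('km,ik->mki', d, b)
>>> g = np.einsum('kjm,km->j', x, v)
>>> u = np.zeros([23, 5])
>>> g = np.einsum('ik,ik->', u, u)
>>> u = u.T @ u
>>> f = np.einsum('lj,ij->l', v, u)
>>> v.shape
(19, 5)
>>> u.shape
(5, 5)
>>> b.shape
(5, 7)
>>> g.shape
()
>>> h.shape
(23,)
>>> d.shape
(7, 19)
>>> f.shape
(19,)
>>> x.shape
(19, 7, 5)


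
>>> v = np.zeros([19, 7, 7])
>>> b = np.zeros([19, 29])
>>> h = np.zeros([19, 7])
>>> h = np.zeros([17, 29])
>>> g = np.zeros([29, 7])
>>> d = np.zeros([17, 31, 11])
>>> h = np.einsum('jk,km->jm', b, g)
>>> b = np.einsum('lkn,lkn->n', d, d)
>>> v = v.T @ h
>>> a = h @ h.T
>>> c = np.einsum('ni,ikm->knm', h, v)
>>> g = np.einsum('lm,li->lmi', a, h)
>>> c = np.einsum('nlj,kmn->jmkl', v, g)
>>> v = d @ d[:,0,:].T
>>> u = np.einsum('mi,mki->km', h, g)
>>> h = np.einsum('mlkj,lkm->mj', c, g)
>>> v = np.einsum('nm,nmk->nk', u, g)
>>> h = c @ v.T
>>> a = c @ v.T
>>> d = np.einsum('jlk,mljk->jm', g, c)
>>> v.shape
(19, 7)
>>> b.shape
(11,)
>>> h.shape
(7, 19, 19, 19)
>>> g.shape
(19, 19, 7)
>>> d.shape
(19, 7)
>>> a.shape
(7, 19, 19, 19)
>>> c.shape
(7, 19, 19, 7)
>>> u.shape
(19, 19)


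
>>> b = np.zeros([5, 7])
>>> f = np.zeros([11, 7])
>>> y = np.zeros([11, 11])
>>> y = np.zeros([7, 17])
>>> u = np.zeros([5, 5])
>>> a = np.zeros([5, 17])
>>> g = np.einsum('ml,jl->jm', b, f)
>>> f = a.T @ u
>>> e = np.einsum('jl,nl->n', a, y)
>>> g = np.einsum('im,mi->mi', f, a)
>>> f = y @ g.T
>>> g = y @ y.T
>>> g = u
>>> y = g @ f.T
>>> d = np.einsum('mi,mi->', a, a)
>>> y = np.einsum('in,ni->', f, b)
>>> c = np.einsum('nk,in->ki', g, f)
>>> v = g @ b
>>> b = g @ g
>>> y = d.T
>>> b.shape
(5, 5)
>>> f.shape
(7, 5)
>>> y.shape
()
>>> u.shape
(5, 5)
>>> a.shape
(5, 17)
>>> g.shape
(5, 5)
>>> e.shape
(7,)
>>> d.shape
()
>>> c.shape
(5, 7)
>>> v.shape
(5, 7)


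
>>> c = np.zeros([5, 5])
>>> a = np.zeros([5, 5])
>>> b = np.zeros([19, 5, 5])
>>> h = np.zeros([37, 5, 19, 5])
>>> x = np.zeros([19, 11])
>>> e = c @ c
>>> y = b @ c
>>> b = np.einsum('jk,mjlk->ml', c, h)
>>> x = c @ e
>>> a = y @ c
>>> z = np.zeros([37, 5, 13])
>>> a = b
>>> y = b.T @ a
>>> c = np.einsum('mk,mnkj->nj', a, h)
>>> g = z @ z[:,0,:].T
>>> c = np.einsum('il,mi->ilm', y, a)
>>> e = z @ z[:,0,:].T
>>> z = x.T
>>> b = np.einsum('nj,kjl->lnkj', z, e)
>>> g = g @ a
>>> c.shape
(19, 19, 37)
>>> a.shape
(37, 19)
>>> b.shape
(37, 5, 37, 5)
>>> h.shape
(37, 5, 19, 5)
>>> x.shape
(5, 5)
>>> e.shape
(37, 5, 37)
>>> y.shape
(19, 19)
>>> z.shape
(5, 5)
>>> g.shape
(37, 5, 19)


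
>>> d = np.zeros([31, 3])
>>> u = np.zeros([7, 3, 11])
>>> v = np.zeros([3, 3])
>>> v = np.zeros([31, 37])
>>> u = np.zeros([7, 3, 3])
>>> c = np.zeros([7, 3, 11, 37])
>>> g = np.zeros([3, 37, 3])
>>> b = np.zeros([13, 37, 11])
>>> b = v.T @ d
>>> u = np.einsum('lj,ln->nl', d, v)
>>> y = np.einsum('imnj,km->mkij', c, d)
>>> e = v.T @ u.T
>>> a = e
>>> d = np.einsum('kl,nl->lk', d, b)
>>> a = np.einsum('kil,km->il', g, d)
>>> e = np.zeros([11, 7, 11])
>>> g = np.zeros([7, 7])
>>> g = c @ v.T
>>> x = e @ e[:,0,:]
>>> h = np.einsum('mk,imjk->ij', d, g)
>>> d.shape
(3, 31)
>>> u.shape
(37, 31)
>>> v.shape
(31, 37)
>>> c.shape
(7, 3, 11, 37)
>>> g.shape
(7, 3, 11, 31)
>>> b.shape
(37, 3)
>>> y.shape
(3, 31, 7, 37)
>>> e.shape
(11, 7, 11)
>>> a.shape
(37, 3)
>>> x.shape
(11, 7, 11)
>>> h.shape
(7, 11)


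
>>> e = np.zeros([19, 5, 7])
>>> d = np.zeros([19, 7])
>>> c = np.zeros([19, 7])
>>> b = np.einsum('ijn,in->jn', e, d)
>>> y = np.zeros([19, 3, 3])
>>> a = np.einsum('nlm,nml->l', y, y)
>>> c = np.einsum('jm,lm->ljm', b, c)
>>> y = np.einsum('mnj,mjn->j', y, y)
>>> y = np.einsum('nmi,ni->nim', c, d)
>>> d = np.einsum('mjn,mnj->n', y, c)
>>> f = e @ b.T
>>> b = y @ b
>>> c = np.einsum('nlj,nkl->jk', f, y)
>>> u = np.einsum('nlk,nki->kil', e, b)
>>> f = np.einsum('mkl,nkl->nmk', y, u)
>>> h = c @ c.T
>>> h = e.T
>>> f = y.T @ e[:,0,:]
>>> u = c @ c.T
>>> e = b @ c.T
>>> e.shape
(19, 7, 5)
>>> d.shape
(5,)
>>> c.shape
(5, 7)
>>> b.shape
(19, 7, 7)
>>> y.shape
(19, 7, 5)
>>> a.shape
(3,)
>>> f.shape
(5, 7, 7)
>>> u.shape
(5, 5)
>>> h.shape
(7, 5, 19)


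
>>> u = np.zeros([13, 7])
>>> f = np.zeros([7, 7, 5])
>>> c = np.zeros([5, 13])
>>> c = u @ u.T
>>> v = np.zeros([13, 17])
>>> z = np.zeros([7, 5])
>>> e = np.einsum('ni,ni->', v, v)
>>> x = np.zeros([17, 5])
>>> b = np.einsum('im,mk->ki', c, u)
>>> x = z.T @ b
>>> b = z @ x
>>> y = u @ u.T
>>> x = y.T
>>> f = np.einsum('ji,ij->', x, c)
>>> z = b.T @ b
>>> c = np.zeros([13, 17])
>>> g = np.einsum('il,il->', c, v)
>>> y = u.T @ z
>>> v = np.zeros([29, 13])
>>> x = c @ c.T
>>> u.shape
(13, 7)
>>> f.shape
()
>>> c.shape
(13, 17)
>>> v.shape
(29, 13)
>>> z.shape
(13, 13)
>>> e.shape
()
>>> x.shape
(13, 13)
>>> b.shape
(7, 13)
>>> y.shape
(7, 13)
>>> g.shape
()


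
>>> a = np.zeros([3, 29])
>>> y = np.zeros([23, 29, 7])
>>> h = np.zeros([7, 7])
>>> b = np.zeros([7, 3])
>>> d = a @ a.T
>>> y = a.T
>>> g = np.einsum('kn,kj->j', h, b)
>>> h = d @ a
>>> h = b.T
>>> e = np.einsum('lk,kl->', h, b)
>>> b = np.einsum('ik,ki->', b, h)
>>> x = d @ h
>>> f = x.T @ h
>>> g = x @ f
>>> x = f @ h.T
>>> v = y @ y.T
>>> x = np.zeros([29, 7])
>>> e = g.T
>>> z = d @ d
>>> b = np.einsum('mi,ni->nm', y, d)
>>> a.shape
(3, 29)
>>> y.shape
(29, 3)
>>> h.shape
(3, 7)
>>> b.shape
(3, 29)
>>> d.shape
(3, 3)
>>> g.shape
(3, 7)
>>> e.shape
(7, 3)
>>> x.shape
(29, 7)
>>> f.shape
(7, 7)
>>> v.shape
(29, 29)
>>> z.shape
(3, 3)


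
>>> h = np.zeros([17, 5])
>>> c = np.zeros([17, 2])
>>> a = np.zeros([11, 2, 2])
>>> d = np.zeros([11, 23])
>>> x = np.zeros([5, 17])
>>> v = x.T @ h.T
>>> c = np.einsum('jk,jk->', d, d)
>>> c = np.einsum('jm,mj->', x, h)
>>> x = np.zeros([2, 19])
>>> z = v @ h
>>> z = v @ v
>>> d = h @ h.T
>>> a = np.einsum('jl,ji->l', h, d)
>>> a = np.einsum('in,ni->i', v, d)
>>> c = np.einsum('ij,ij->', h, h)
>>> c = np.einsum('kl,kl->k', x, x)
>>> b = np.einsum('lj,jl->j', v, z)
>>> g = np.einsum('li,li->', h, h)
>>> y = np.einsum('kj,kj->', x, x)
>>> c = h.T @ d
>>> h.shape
(17, 5)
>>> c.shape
(5, 17)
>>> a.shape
(17,)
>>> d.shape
(17, 17)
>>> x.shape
(2, 19)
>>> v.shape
(17, 17)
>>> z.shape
(17, 17)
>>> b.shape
(17,)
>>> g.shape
()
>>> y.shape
()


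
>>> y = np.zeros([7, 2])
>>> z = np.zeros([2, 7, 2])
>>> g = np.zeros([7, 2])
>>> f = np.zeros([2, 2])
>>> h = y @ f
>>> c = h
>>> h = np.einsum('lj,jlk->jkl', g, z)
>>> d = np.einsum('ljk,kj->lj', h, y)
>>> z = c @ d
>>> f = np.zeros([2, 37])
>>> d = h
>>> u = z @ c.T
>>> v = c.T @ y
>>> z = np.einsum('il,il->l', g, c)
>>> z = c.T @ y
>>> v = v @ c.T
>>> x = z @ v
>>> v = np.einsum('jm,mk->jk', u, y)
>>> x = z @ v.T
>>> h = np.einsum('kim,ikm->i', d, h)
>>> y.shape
(7, 2)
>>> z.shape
(2, 2)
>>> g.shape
(7, 2)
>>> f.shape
(2, 37)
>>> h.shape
(2,)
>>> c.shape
(7, 2)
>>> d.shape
(2, 2, 7)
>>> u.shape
(7, 7)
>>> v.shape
(7, 2)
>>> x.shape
(2, 7)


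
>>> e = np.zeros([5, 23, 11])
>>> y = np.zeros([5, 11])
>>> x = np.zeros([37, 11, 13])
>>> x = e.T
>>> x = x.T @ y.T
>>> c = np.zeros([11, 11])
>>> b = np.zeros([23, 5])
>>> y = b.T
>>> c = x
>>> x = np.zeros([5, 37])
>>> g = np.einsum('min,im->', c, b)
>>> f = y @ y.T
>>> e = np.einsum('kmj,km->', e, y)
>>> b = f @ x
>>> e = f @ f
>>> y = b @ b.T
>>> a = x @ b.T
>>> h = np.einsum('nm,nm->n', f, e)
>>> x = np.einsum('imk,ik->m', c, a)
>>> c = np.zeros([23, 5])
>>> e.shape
(5, 5)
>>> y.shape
(5, 5)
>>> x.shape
(23,)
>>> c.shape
(23, 5)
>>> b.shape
(5, 37)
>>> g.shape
()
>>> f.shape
(5, 5)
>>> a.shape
(5, 5)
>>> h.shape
(5,)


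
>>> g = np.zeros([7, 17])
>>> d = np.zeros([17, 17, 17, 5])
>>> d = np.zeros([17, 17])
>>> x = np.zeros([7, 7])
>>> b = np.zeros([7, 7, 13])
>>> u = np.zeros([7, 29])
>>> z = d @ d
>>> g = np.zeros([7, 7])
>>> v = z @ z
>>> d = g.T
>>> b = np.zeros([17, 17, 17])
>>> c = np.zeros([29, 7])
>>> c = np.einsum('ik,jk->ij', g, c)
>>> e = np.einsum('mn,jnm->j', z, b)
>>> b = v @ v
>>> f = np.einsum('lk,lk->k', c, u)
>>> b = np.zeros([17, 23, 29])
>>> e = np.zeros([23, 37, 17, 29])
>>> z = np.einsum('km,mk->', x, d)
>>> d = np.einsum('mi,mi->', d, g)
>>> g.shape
(7, 7)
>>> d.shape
()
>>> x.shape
(7, 7)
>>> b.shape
(17, 23, 29)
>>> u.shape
(7, 29)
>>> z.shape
()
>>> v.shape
(17, 17)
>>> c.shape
(7, 29)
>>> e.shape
(23, 37, 17, 29)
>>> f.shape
(29,)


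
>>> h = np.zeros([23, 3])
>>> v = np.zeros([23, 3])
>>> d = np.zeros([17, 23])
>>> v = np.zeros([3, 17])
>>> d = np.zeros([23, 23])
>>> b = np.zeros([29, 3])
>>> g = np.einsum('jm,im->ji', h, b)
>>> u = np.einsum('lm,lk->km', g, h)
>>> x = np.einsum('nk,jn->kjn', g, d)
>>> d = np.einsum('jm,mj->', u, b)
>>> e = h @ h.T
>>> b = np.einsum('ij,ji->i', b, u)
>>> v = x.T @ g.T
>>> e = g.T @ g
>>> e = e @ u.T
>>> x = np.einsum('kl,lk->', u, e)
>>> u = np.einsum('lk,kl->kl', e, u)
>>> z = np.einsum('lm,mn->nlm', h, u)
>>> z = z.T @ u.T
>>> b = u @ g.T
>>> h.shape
(23, 3)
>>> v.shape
(23, 23, 23)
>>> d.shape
()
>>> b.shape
(3, 23)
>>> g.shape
(23, 29)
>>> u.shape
(3, 29)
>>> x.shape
()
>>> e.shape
(29, 3)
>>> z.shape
(3, 23, 3)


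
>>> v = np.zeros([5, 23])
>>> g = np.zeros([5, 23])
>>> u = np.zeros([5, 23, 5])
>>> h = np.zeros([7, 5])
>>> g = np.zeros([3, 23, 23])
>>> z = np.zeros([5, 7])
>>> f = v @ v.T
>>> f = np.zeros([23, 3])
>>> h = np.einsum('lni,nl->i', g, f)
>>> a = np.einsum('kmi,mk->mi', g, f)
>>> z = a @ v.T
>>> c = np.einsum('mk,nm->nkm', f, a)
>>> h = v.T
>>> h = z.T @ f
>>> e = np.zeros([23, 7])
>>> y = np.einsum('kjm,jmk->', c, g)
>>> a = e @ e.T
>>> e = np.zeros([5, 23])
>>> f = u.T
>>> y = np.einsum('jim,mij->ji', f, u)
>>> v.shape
(5, 23)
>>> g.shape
(3, 23, 23)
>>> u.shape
(5, 23, 5)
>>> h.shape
(5, 3)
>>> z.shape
(23, 5)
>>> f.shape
(5, 23, 5)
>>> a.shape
(23, 23)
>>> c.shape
(23, 3, 23)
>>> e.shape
(5, 23)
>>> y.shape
(5, 23)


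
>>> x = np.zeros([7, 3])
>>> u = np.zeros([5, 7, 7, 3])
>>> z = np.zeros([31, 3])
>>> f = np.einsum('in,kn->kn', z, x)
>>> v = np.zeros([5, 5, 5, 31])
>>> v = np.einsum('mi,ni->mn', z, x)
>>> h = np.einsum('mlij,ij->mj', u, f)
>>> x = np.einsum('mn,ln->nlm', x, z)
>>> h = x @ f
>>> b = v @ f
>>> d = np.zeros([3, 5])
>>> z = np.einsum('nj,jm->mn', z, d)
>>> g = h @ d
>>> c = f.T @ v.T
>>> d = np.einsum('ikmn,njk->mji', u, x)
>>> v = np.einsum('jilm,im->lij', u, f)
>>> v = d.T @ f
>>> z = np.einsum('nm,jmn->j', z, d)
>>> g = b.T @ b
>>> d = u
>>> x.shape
(3, 31, 7)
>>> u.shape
(5, 7, 7, 3)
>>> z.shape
(7,)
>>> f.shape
(7, 3)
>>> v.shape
(5, 31, 3)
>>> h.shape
(3, 31, 3)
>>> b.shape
(31, 3)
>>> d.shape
(5, 7, 7, 3)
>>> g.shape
(3, 3)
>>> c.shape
(3, 31)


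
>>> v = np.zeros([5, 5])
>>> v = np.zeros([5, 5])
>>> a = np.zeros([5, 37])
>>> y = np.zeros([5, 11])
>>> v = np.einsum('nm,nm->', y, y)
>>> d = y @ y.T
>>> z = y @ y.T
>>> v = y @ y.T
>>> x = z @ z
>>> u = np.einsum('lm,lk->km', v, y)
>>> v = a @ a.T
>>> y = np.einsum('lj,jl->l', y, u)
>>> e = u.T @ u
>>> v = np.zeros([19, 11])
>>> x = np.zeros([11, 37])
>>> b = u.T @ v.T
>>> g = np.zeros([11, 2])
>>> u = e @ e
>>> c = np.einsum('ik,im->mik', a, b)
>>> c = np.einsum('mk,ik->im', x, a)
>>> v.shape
(19, 11)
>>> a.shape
(5, 37)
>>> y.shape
(5,)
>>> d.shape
(5, 5)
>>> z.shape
(5, 5)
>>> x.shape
(11, 37)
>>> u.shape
(5, 5)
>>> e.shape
(5, 5)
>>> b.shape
(5, 19)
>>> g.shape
(11, 2)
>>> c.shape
(5, 11)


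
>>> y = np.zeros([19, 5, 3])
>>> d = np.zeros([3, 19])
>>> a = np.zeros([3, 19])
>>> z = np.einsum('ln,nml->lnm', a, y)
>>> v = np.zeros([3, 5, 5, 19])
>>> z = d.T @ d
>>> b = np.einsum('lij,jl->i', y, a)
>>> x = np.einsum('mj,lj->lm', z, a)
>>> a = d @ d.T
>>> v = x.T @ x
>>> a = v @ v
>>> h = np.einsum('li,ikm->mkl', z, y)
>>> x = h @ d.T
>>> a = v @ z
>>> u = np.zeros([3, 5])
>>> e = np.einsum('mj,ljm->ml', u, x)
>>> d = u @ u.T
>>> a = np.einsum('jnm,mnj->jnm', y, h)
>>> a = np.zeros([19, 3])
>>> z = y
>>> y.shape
(19, 5, 3)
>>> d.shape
(3, 3)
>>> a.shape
(19, 3)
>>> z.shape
(19, 5, 3)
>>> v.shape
(19, 19)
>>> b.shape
(5,)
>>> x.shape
(3, 5, 3)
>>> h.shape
(3, 5, 19)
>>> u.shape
(3, 5)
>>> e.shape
(3, 3)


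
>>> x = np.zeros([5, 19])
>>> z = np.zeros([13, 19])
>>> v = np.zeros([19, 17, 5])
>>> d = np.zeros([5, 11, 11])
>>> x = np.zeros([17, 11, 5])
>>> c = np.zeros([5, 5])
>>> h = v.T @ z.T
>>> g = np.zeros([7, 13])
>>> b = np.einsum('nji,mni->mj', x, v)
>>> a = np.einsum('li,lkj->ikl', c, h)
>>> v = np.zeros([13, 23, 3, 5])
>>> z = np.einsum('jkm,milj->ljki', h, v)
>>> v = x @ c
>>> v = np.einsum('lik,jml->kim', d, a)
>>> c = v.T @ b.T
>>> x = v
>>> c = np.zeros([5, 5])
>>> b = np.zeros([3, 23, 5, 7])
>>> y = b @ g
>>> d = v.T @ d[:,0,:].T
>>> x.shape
(11, 11, 17)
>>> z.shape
(3, 5, 17, 23)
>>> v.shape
(11, 11, 17)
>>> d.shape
(17, 11, 5)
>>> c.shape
(5, 5)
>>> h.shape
(5, 17, 13)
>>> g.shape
(7, 13)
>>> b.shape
(3, 23, 5, 7)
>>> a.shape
(5, 17, 5)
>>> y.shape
(3, 23, 5, 13)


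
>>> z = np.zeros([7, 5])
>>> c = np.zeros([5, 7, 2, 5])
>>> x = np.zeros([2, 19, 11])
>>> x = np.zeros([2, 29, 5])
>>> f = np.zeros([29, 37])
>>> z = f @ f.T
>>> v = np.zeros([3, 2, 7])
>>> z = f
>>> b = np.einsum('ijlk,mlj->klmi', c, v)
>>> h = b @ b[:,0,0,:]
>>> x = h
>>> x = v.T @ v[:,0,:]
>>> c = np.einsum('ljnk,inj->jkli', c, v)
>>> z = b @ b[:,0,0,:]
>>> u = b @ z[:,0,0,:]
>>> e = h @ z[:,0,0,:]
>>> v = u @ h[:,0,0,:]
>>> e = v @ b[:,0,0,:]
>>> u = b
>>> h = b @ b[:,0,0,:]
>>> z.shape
(5, 2, 3, 5)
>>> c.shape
(7, 5, 5, 3)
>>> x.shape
(7, 2, 7)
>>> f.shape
(29, 37)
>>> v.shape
(5, 2, 3, 5)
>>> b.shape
(5, 2, 3, 5)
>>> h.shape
(5, 2, 3, 5)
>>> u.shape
(5, 2, 3, 5)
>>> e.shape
(5, 2, 3, 5)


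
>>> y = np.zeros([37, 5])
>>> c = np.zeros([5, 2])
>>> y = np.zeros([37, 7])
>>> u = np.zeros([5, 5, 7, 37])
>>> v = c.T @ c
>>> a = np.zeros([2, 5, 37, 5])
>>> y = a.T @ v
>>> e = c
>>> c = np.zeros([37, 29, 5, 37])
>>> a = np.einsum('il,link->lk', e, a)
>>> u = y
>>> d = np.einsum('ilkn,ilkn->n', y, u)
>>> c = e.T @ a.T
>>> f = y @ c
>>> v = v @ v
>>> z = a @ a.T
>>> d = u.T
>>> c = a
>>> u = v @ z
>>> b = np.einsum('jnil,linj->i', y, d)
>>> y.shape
(5, 37, 5, 2)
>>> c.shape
(2, 5)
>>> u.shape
(2, 2)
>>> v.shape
(2, 2)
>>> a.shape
(2, 5)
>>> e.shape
(5, 2)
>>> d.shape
(2, 5, 37, 5)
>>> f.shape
(5, 37, 5, 2)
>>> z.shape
(2, 2)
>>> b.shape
(5,)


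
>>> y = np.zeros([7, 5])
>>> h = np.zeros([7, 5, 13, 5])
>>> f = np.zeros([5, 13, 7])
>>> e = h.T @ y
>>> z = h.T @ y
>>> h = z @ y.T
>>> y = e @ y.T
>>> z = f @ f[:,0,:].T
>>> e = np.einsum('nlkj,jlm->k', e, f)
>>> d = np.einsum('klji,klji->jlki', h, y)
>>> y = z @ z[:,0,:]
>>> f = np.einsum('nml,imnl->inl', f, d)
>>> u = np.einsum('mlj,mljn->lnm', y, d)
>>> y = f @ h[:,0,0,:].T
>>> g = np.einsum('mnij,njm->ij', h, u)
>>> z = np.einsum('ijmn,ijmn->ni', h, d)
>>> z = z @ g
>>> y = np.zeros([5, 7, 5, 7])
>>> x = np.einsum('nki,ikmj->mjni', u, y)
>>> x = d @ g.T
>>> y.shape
(5, 7, 5, 7)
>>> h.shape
(5, 13, 5, 7)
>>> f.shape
(5, 5, 7)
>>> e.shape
(5,)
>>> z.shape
(7, 7)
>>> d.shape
(5, 13, 5, 7)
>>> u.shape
(13, 7, 5)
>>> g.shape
(5, 7)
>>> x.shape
(5, 13, 5, 5)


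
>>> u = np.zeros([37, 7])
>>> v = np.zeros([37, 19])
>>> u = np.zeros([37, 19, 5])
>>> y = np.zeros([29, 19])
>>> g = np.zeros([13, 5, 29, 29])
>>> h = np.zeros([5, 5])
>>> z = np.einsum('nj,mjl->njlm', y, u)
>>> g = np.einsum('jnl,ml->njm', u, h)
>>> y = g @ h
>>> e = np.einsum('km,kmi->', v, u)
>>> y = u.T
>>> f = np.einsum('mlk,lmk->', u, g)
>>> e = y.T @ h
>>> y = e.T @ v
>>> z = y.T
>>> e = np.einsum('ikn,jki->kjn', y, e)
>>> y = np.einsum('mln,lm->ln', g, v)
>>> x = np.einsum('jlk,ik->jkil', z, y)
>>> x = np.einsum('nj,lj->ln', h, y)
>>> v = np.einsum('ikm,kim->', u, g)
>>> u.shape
(37, 19, 5)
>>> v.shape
()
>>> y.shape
(37, 5)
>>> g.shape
(19, 37, 5)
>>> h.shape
(5, 5)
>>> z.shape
(19, 19, 5)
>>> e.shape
(19, 37, 19)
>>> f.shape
()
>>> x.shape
(37, 5)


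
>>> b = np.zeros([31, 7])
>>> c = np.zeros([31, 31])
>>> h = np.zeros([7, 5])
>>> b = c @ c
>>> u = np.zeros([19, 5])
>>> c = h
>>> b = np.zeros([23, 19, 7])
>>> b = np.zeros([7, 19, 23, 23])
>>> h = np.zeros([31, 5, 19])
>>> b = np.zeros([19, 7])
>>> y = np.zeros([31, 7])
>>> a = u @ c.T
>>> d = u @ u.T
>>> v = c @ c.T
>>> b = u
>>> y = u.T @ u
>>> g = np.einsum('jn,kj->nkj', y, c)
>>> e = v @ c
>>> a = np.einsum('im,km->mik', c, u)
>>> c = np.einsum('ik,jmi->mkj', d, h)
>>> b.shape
(19, 5)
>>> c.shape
(5, 19, 31)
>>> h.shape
(31, 5, 19)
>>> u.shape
(19, 5)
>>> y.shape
(5, 5)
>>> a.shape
(5, 7, 19)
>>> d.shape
(19, 19)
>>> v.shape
(7, 7)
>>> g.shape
(5, 7, 5)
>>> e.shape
(7, 5)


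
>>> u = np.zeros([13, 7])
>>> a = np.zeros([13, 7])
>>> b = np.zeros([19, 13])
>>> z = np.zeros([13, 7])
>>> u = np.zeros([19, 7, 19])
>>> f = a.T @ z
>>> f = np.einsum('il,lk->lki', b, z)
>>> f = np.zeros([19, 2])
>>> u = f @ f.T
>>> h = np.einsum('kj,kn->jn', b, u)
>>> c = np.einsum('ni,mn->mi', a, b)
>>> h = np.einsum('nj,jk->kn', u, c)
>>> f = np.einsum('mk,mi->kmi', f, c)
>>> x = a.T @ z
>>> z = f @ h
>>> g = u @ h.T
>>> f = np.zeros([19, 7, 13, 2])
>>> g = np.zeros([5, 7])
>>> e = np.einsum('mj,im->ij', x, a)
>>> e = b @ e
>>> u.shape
(19, 19)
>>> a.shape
(13, 7)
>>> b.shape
(19, 13)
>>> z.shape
(2, 19, 19)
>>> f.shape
(19, 7, 13, 2)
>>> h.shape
(7, 19)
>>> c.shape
(19, 7)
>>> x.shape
(7, 7)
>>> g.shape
(5, 7)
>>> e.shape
(19, 7)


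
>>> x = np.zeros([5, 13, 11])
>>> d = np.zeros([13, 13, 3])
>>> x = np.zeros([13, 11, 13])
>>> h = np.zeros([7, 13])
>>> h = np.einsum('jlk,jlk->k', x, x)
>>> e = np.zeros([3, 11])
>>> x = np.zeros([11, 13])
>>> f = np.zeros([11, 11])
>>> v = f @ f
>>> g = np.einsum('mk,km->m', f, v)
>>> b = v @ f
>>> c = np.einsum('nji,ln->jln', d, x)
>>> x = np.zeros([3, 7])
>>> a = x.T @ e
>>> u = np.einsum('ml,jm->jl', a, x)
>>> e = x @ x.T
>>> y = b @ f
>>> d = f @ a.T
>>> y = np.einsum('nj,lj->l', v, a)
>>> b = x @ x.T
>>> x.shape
(3, 7)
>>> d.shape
(11, 7)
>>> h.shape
(13,)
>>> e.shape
(3, 3)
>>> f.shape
(11, 11)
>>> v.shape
(11, 11)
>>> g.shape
(11,)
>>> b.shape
(3, 3)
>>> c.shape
(13, 11, 13)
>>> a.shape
(7, 11)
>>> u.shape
(3, 11)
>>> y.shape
(7,)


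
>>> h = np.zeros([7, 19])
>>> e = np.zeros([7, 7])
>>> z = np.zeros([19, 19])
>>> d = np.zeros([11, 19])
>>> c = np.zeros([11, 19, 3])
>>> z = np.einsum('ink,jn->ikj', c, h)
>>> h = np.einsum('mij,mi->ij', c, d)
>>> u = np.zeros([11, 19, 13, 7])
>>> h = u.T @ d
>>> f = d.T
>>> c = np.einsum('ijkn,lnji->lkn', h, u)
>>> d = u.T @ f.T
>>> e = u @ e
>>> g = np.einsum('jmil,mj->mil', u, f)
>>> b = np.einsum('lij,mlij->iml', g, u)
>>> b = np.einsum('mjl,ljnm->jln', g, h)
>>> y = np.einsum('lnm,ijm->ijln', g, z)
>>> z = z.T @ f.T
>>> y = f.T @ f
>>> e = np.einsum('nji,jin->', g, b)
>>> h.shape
(7, 13, 19, 19)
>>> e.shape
()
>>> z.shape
(7, 3, 19)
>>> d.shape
(7, 13, 19, 19)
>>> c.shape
(11, 19, 19)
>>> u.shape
(11, 19, 13, 7)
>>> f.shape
(19, 11)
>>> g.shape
(19, 13, 7)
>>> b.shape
(13, 7, 19)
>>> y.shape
(11, 11)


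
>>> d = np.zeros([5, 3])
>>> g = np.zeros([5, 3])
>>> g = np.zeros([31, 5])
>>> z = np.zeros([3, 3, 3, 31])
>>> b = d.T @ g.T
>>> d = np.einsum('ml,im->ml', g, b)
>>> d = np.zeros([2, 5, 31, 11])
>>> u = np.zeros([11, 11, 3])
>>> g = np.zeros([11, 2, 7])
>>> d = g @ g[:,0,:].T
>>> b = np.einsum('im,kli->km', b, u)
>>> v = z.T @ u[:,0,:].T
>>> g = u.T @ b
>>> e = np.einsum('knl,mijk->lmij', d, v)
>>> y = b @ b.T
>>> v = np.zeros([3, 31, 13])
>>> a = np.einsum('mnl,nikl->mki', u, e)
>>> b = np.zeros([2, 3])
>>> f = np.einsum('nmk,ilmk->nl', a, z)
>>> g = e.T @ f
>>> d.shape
(11, 2, 11)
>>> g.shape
(3, 3, 31, 3)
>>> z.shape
(3, 3, 3, 31)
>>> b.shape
(2, 3)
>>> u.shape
(11, 11, 3)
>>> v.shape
(3, 31, 13)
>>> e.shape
(11, 31, 3, 3)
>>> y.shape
(11, 11)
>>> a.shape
(11, 3, 31)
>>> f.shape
(11, 3)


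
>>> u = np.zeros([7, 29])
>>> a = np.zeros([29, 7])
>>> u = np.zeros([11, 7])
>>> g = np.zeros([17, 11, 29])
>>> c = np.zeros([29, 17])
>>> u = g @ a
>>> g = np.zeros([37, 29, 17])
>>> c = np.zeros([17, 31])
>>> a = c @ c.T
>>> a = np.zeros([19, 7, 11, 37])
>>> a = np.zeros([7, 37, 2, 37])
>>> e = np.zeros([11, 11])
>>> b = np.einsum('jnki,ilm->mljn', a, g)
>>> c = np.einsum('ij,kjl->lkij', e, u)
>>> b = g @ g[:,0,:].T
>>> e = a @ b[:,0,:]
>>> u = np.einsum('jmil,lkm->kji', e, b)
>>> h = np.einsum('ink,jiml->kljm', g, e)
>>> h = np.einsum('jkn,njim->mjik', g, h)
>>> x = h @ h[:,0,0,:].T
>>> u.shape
(29, 7, 2)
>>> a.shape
(7, 37, 2, 37)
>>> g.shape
(37, 29, 17)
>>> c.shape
(7, 17, 11, 11)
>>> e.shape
(7, 37, 2, 37)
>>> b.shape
(37, 29, 37)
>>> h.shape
(2, 37, 7, 29)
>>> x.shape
(2, 37, 7, 2)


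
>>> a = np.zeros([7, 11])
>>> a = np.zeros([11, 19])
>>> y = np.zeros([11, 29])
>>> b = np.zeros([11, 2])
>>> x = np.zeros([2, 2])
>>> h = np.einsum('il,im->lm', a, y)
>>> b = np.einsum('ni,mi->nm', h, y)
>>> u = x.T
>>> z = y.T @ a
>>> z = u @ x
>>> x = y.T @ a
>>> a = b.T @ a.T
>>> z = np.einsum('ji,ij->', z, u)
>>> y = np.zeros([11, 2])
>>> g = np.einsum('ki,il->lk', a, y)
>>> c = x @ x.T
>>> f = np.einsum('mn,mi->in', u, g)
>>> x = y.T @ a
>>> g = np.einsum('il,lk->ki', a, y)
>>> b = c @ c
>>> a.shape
(11, 11)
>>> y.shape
(11, 2)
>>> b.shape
(29, 29)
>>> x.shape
(2, 11)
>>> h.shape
(19, 29)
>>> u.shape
(2, 2)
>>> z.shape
()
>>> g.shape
(2, 11)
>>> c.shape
(29, 29)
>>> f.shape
(11, 2)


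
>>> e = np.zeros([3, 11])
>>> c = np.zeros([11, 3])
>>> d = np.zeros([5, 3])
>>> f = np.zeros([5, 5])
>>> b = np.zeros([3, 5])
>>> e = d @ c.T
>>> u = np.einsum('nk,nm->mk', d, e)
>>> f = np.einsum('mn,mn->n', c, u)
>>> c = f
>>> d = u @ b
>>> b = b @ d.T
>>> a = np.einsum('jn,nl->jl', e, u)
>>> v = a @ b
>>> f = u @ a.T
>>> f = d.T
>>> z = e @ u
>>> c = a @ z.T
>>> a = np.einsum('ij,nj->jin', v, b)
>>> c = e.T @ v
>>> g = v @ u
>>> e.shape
(5, 11)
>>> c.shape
(11, 11)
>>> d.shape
(11, 5)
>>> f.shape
(5, 11)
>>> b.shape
(3, 11)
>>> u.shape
(11, 3)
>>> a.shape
(11, 5, 3)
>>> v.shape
(5, 11)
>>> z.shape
(5, 3)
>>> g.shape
(5, 3)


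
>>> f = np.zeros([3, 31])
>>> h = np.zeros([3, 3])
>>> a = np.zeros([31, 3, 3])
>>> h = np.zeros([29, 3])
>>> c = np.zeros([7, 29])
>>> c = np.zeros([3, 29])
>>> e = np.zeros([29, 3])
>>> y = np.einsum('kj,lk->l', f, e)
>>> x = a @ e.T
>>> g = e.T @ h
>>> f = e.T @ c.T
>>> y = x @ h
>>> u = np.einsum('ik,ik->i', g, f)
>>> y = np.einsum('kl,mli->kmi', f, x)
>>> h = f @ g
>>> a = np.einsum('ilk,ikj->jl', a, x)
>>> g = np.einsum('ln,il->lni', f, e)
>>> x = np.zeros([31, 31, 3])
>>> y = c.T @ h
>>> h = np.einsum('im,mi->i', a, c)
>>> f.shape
(3, 3)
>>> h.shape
(29,)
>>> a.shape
(29, 3)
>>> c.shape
(3, 29)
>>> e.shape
(29, 3)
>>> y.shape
(29, 3)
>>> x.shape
(31, 31, 3)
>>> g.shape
(3, 3, 29)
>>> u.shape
(3,)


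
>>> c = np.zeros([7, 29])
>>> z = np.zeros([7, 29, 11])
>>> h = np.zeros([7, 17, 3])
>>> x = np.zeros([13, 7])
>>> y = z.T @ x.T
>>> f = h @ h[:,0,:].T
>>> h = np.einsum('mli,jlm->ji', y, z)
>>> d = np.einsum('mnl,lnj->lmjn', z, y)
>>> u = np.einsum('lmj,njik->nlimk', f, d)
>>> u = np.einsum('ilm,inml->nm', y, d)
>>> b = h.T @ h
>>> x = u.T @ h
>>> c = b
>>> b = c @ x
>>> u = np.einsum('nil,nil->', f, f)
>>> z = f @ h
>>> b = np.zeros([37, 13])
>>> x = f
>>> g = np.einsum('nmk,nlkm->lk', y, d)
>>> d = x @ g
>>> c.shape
(13, 13)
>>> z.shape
(7, 17, 13)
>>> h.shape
(7, 13)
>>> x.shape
(7, 17, 7)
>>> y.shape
(11, 29, 13)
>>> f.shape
(7, 17, 7)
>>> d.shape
(7, 17, 13)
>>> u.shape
()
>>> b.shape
(37, 13)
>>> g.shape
(7, 13)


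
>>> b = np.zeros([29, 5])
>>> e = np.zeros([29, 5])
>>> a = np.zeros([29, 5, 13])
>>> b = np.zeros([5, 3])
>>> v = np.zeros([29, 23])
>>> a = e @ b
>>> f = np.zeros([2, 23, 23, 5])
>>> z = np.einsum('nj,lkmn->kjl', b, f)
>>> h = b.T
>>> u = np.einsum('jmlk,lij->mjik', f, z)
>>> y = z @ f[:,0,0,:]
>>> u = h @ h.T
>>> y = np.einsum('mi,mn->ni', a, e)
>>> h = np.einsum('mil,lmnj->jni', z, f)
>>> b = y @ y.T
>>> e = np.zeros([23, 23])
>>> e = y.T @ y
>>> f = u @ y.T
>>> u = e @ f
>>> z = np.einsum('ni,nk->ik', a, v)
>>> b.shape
(5, 5)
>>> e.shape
(3, 3)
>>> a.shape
(29, 3)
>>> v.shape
(29, 23)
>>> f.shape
(3, 5)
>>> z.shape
(3, 23)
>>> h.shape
(5, 23, 3)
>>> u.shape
(3, 5)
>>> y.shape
(5, 3)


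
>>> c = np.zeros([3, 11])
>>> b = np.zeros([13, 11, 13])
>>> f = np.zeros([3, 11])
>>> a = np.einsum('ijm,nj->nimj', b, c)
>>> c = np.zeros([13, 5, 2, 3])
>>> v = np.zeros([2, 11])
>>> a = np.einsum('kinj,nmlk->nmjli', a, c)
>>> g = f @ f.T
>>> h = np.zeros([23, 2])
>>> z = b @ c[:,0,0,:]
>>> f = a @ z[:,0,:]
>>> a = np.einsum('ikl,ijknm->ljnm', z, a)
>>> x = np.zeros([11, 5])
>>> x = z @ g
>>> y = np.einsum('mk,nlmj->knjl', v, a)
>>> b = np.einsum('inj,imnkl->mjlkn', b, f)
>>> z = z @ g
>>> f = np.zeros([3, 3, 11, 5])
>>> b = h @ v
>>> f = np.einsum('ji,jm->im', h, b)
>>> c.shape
(13, 5, 2, 3)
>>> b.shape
(23, 11)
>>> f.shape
(2, 11)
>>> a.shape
(3, 5, 2, 13)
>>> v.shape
(2, 11)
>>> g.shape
(3, 3)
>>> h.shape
(23, 2)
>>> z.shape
(13, 11, 3)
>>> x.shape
(13, 11, 3)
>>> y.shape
(11, 3, 13, 5)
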